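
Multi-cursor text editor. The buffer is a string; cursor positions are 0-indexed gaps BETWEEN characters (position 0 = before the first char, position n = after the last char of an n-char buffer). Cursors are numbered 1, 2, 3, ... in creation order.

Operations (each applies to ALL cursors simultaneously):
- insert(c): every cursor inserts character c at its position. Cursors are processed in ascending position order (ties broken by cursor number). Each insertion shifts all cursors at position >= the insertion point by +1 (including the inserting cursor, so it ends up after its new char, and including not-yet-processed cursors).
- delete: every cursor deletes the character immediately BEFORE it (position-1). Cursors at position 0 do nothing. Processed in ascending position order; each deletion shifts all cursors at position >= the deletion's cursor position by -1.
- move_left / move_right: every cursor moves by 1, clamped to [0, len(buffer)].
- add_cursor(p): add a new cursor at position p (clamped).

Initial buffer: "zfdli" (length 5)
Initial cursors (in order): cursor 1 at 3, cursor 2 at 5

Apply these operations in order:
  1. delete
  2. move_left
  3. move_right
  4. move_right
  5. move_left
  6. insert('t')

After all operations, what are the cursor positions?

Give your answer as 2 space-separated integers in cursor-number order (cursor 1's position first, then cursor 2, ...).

After op 1 (delete): buffer="zfl" (len 3), cursors c1@2 c2@3, authorship ...
After op 2 (move_left): buffer="zfl" (len 3), cursors c1@1 c2@2, authorship ...
After op 3 (move_right): buffer="zfl" (len 3), cursors c1@2 c2@3, authorship ...
After op 4 (move_right): buffer="zfl" (len 3), cursors c1@3 c2@3, authorship ...
After op 5 (move_left): buffer="zfl" (len 3), cursors c1@2 c2@2, authorship ...
After op 6 (insert('t')): buffer="zfttl" (len 5), cursors c1@4 c2@4, authorship ..12.

Answer: 4 4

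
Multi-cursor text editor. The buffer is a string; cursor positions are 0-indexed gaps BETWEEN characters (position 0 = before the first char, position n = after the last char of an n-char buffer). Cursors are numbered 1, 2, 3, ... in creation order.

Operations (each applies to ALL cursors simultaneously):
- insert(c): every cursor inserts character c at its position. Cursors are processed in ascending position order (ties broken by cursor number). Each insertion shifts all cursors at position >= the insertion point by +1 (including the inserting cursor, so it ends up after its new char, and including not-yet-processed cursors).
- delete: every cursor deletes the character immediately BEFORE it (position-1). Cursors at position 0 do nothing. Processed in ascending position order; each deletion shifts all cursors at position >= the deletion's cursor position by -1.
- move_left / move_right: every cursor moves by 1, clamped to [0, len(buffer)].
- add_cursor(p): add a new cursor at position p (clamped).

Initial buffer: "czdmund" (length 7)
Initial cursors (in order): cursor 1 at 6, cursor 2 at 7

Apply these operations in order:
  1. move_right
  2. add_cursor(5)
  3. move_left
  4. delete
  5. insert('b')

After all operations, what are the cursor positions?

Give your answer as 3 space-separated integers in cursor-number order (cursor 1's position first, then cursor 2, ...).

Answer: 6 6 6

Derivation:
After op 1 (move_right): buffer="czdmund" (len 7), cursors c1@7 c2@7, authorship .......
After op 2 (add_cursor(5)): buffer="czdmund" (len 7), cursors c3@5 c1@7 c2@7, authorship .......
After op 3 (move_left): buffer="czdmund" (len 7), cursors c3@4 c1@6 c2@6, authorship .......
After op 4 (delete): buffer="czdd" (len 4), cursors c1@3 c2@3 c3@3, authorship ....
After op 5 (insert('b')): buffer="czdbbbd" (len 7), cursors c1@6 c2@6 c3@6, authorship ...123.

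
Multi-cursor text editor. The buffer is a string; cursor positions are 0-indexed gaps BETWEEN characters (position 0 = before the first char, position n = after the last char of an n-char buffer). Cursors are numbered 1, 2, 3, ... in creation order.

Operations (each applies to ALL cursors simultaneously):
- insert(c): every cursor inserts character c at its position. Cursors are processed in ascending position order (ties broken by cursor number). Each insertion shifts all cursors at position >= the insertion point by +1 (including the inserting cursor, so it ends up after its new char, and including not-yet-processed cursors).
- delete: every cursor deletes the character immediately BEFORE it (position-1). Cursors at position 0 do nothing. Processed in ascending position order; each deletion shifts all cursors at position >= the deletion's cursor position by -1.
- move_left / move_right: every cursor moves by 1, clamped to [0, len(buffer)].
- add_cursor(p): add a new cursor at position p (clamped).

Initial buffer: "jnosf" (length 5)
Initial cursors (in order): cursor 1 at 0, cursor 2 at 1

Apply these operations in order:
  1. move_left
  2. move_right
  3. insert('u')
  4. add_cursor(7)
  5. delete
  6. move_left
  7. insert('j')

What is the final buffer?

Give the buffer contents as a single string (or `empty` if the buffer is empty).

Answer: jjjnojs

Derivation:
After op 1 (move_left): buffer="jnosf" (len 5), cursors c1@0 c2@0, authorship .....
After op 2 (move_right): buffer="jnosf" (len 5), cursors c1@1 c2@1, authorship .....
After op 3 (insert('u')): buffer="juunosf" (len 7), cursors c1@3 c2@3, authorship .12....
After op 4 (add_cursor(7)): buffer="juunosf" (len 7), cursors c1@3 c2@3 c3@7, authorship .12....
After op 5 (delete): buffer="jnos" (len 4), cursors c1@1 c2@1 c3@4, authorship ....
After op 6 (move_left): buffer="jnos" (len 4), cursors c1@0 c2@0 c3@3, authorship ....
After op 7 (insert('j')): buffer="jjjnojs" (len 7), cursors c1@2 c2@2 c3@6, authorship 12...3.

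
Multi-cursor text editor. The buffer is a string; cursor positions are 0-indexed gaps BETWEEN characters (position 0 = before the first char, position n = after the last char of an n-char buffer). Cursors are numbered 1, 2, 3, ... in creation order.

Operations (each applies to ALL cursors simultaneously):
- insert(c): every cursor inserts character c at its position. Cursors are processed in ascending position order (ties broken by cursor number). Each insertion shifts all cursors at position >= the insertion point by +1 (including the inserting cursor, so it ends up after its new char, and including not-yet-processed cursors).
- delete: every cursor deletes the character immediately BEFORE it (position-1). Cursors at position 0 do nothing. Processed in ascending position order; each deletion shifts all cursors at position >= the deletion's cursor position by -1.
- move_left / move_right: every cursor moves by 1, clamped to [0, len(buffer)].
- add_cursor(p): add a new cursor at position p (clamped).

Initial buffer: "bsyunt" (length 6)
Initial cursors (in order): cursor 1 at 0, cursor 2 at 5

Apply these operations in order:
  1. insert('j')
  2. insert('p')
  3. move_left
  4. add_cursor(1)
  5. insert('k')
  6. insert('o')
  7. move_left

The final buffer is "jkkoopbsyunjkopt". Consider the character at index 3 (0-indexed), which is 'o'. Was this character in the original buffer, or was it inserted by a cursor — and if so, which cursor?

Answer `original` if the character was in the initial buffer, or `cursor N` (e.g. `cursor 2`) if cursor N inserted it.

After op 1 (insert('j')): buffer="jbsyunjt" (len 8), cursors c1@1 c2@7, authorship 1.....2.
After op 2 (insert('p')): buffer="jpbsyunjpt" (len 10), cursors c1@2 c2@9, authorship 11.....22.
After op 3 (move_left): buffer="jpbsyunjpt" (len 10), cursors c1@1 c2@8, authorship 11.....22.
After op 4 (add_cursor(1)): buffer="jpbsyunjpt" (len 10), cursors c1@1 c3@1 c2@8, authorship 11.....22.
After op 5 (insert('k')): buffer="jkkpbsyunjkpt" (len 13), cursors c1@3 c3@3 c2@11, authorship 1131.....222.
After op 6 (insert('o')): buffer="jkkoopbsyunjkopt" (len 16), cursors c1@5 c3@5 c2@14, authorship 113131.....2222.
After op 7 (move_left): buffer="jkkoopbsyunjkopt" (len 16), cursors c1@4 c3@4 c2@13, authorship 113131.....2222.
Authorship (.=original, N=cursor N): 1 1 3 1 3 1 . . . . . 2 2 2 2 .
Index 3: author = 1

Answer: cursor 1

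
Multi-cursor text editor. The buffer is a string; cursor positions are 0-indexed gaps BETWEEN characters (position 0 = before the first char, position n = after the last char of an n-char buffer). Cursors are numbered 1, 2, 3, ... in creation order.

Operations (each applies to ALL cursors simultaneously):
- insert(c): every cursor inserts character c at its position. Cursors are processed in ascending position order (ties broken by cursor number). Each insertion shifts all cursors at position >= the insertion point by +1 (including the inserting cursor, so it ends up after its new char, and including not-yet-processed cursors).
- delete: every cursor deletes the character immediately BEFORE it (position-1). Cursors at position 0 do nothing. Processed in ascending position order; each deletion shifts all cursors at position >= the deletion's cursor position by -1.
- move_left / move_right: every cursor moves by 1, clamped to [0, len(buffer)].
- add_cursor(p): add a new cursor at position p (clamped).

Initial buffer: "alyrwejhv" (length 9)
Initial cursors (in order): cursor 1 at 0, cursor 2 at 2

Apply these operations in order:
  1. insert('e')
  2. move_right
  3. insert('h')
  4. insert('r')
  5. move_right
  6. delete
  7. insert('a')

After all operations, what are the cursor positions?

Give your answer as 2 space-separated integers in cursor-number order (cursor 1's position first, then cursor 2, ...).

After op 1 (insert('e')): buffer="ealeyrwejhv" (len 11), cursors c1@1 c2@4, authorship 1..2.......
After op 2 (move_right): buffer="ealeyrwejhv" (len 11), cursors c1@2 c2@5, authorship 1..2.......
After op 3 (insert('h')): buffer="eahleyhrwejhv" (len 13), cursors c1@3 c2@7, authorship 1.1.2.2......
After op 4 (insert('r')): buffer="eahrleyhrrwejhv" (len 15), cursors c1@4 c2@9, authorship 1.11.2.22......
After op 5 (move_right): buffer="eahrleyhrrwejhv" (len 15), cursors c1@5 c2@10, authorship 1.11.2.22......
After op 6 (delete): buffer="eahreyhrwejhv" (len 13), cursors c1@4 c2@8, authorship 1.112.22.....
After op 7 (insert('a')): buffer="eahraeyhrawejhv" (len 15), cursors c1@5 c2@10, authorship 1.1112.222.....

Answer: 5 10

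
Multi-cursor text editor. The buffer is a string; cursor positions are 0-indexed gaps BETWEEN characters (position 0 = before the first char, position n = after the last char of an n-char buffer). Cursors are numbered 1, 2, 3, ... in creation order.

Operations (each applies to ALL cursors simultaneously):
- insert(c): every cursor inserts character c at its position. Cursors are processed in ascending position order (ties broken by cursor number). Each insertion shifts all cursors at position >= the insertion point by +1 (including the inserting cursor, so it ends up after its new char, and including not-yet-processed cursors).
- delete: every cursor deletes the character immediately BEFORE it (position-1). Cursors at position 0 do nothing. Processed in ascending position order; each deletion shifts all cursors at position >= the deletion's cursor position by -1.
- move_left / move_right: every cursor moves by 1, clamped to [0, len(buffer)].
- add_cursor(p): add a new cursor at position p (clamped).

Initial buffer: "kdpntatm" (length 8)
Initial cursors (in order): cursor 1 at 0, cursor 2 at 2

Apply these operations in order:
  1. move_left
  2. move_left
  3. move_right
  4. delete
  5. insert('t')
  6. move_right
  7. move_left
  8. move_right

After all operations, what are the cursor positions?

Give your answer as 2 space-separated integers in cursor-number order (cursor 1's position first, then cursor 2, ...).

Answer: 3 3

Derivation:
After op 1 (move_left): buffer="kdpntatm" (len 8), cursors c1@0 c2@1, authorship ........
After op 2 (move_left): buffer="kdpntatm" (len 8), cursors c1@0 c2@0, authorship ........
After op 3 (move_right): buffer="kdpntatm" (len 8), cursors c1@1 c2@1, authorship ........
After op 4 (delete): buffer="dpntatm" (len 7), cursors c1@0 c2@0, authorship .......
After op 5 (insert('t')): buffer="ttdpntatm" (len 9), cursors c1@2 c2@2, authorship 12.......
After op 6 (move_right): buffer="ttdpntatm" (len 9), cursors c1@3 c2@3, authorship 12.......
After op 7 (move_left): buffer="ttdpntatm" (len 9), cursors c1@2 c2@2, authorship 12.......
After op 8 (move_right): buffer="ttdpntatm" (len 9), cursors c1@3 c2@3, authorship 12.......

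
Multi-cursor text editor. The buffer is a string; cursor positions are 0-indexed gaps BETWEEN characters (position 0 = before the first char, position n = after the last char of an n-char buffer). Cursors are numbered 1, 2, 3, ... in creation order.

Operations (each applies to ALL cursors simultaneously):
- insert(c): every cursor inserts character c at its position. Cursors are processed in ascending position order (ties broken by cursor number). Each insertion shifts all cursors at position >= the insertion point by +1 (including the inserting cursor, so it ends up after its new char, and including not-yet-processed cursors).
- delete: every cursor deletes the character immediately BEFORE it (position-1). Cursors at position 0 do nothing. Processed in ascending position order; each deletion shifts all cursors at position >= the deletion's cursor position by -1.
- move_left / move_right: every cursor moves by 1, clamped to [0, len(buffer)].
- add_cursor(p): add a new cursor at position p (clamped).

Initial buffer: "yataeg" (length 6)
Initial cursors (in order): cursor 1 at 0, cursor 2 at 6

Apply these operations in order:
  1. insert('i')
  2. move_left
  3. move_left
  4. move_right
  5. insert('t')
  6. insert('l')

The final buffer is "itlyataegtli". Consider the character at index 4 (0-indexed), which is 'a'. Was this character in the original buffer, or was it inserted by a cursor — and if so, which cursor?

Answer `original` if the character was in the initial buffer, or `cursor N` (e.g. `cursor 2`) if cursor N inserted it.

After op 1 (insert('i')): buffer="iyataegi" (len 8), cursors c1@1 c2@8, authorship 1......2
After op 2 (move_left): buffer="iyataegi" (len 8), cursors c1@0 c2@7, authorship 1......2
After op 3 (move_left): buffer="iyataegi" (len 8), cursors c1@0 c2@6, authorship 1......2
After op 4 (move_right): buffer="iyataegi" (len 8), cursors c1@1 c2@7, authorship 1......2
After op 5 (insert('t')): buffer="ityataegti" (len 10), cursors c1@2 c2@9, authorship 11......22
After op 6 (insert('l')): buffer="itlyataegtli" (len 12), cursors c1@3 c2@11, authorship 111......222
Authorship (.=original, N=cursor N): 1 1 1 . . . . . . 2 2 2
Index 4: author = original

Answer: original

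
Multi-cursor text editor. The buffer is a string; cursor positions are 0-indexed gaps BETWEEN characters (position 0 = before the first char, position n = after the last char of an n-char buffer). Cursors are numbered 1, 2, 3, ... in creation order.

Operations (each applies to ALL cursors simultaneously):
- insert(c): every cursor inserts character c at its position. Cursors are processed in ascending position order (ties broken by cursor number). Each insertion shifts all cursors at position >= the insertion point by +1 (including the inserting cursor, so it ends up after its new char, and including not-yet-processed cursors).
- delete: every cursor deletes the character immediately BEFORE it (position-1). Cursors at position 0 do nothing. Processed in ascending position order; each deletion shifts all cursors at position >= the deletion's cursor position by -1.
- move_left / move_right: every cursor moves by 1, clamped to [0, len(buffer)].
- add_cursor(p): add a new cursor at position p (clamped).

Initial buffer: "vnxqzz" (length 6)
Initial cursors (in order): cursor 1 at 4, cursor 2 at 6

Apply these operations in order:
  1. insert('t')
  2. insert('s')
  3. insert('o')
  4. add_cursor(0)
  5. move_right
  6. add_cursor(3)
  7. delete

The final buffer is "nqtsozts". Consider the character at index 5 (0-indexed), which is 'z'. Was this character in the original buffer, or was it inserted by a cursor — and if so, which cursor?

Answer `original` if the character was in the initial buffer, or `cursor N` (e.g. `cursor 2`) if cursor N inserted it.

Answer: original

Derivation:
After op 1 (insert('t')): buffer="vnxqtzzt" (len 8), cursors c1@5 c2@8, authorship ....1..2
After op 2 (insert('s')): buffer="vnxqtszzts" (len 10), cursors c1@6 c2@10, authorship ....11..22
After op 3 (insert('o')): buffer="vnxqtsozztso" (len 12), cursors c1@7 c2@12, authorship ....111..222
After op 4 (add_cursor(0)): buffer="vnxqtsozztso" (len 12), cursors c3@0 c1@7 c2@12, authorship ....111..222
After op 5 (move_right): buffer="vnxqtsozztso" (len 12), cursors c3@1 c1@8 c2@12, authorship ....111..222
After op 6 (add_cursor(3)): buffer="vnxqtsozztso" (len 12), cursors c3@1 c4@3 c1@8 c2@12, authorship ....111..222
After op 7 (delete): buffer="nqtsozts" (len 8), cursors c3@0 c4@1 c1@5 c2@8, authorship ..111.22
Authorship (.=original, N=cursor N): . . 1 1 1 . 2 2
Index 5: author = original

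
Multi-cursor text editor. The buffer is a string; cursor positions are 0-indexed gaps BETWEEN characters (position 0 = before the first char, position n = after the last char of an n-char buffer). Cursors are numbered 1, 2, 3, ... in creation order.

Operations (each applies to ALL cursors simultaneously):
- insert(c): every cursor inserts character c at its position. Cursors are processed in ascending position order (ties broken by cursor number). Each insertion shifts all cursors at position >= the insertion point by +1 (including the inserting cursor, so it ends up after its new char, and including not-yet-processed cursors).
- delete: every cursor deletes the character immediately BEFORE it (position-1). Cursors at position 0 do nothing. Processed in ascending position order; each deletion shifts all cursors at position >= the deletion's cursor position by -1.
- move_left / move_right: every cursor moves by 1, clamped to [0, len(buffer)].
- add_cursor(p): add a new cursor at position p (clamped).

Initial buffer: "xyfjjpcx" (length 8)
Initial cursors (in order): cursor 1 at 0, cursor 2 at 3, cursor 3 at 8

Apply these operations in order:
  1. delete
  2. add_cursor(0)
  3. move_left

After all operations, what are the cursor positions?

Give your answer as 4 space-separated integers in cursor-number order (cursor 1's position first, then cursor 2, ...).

Answer: 0 1 5 0

Derivation:
After op 1 (delete): buffer="xyjjpc" (len 6), cursors c1@0 c2@2 c3@6, authorship ......
After op 2 (add_cursor(0)): buffer="xyjjpc" (len 6), cursors c1@0 c4@0 c2@2 c3@6, authorship ......
After op 3 (move_left): buffer="xyjjpc" (len 6), cursors c1@0 c4@0 c2@1 c3@5, authorship ......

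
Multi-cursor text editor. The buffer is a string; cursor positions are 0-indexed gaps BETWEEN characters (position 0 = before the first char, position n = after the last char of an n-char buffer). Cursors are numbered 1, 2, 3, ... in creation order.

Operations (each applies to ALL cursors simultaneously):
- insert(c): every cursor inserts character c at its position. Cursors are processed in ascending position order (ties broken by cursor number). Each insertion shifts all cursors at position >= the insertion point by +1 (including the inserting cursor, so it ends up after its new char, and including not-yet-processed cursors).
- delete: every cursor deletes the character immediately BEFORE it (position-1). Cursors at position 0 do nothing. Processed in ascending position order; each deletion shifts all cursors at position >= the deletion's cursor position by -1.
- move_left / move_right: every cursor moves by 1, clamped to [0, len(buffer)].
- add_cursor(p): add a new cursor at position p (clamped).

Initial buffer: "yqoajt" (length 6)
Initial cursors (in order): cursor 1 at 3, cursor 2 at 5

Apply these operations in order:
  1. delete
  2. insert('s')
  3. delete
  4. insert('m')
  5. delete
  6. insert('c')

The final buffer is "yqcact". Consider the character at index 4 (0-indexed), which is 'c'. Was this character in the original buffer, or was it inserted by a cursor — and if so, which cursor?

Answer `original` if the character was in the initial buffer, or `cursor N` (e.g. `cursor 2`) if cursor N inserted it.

After op 1 (delete): buffer="yqat" (len 4), cursors c1@2 c2@3, authorship ....
After op 2 (insert('s')): buffer="yqsast" (len 6), cursors c1@3 c2@5, authorship ..1.2.
After op 3 (delete): buffer="yqat" (len 4), cursors c1@2 c2@3, authorship ....
After op 4 (insert('m')): buffer="yqmamt" (len 6), cursors c1@3 c2@5, authorship ..1.2.
After op 5 (delete): buffer="yqat" (len 4), cursors c1@2 c2@3, authorship ....
After op 6 (insert('c')): buffer="yqcact" (len 6), cursors c1@3 c2@5, authorship ..1.2.
Authorship (.=original, N=cursor N): . . 1 . 2 .
Index 4: author = 2

Answer: cursor 2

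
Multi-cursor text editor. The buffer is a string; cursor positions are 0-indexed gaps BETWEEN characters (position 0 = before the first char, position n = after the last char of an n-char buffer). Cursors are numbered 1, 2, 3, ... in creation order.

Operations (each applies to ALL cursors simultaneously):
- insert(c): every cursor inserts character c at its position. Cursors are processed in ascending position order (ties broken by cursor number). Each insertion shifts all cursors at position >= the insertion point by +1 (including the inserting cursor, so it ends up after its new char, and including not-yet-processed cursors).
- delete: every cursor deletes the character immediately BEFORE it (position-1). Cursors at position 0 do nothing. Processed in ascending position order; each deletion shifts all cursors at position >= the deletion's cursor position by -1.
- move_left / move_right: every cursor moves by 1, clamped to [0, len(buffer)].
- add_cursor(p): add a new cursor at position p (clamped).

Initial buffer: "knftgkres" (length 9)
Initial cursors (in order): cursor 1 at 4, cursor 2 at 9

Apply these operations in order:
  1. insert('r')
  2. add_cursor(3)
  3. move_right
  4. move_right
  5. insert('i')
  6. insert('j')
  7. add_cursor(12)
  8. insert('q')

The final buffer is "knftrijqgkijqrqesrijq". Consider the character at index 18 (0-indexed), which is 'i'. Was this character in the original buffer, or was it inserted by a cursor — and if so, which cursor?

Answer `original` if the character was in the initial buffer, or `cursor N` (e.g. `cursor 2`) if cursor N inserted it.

After op 1 (insert('r')): buffer="knftrgkresr" (len 11), cursors c1@5 c2@11, authorship ....1.....2
After op 2 (add_cursor(3)): buffer="knftrgkresr" (len 11), cursors c3@3 c1@5 c2@11, authorship ....1.....2
After op 3 (move_right): buffer="knftrgkresr" (len 11), cursors c3@4 c1@6 c2@11, authorship ....1.....2
After op 4 (move_right): buffer="knftrgkresr" (len 11), cursors c3@5 c1@7 c2@11, authorship ....1.....2
After op 5 (insert('i')): buffer="knftrigkiresri" (len 14), cursors c3@6 c1@9 c2@14, authorship ....13..1...22
After op 6 (insert('j')): buffer="knftrijgkijresrij" (len 17), cursors c3@7 c1@11 c2@17, authorship ....133..11...222
After op 7 (add_cursor(12)): buffer="knftrijgkijresrij" (len 17), cursors c3@7 c1@11 c4@12 c2@17, authorship ....133..11...222
After op 8 (insert('q')): buffer="knftrijqgkijqrqesrijq" (len 21), cursors c3@8 c1@13 c4@15 c2@21, authorship ....1333..111.4..2222
Authorship (.=original, N=cursor N): . . . . 1 3 3 3 . . 1 1 1 . 4 . . 2 2 2 2
Index 18: author = 2

Answer: cursor 2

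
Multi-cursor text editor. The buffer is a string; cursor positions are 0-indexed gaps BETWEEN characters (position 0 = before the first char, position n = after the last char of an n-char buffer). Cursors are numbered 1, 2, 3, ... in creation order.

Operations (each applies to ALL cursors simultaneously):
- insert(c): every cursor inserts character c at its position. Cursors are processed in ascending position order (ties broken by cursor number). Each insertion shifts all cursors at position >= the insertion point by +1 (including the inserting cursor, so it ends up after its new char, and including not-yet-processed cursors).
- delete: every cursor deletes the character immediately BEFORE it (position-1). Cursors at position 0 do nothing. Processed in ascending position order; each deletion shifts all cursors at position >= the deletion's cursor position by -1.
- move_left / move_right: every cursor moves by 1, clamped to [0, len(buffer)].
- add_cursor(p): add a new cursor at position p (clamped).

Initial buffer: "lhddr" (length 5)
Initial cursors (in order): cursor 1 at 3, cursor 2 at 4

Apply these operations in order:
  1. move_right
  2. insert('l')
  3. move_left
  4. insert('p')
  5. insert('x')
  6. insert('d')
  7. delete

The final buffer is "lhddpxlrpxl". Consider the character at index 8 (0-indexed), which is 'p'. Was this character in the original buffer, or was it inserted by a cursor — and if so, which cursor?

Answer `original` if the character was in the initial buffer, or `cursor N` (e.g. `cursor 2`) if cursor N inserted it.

Answer: cursor 2

Derivation:
After op 1 (move_right): buffer="lhddr" (len 5), cursors c1@4 c2@5, authorship .....
After op 2 (insert('l')): buffer="lhddlrl" (len 7), cursors c1@5 c2@7, authorship ....1.2
After op 3 (move_left): buffer="lhddlrl" (len 7), cursors c1@4 c2@6, authorship ....1.2
After op 4 (insert('p')): buffer="lhddplrpl" (len 9), cursors c1@5 c2@8, authorship ....11.22
After op 5 (insert('x')): buffer="lhddpxlrpxl" (len 11), cursors c1@6 c2@10, authorship ....111.222
After op 6 (insert('d')): buffer="lhddpxdlrpxdl" (len 13), cursors c1@7 c2@12, authorship ....1111.2222
After op 7 (delete): buffer="lhddpxlrpxl" (len 11), cursors c1@6 c2@10, authorship ....111.222
Authorship (.=original, N=cursor N): . . . . 1 1 1 . 2 2 2
Index 8: author = 2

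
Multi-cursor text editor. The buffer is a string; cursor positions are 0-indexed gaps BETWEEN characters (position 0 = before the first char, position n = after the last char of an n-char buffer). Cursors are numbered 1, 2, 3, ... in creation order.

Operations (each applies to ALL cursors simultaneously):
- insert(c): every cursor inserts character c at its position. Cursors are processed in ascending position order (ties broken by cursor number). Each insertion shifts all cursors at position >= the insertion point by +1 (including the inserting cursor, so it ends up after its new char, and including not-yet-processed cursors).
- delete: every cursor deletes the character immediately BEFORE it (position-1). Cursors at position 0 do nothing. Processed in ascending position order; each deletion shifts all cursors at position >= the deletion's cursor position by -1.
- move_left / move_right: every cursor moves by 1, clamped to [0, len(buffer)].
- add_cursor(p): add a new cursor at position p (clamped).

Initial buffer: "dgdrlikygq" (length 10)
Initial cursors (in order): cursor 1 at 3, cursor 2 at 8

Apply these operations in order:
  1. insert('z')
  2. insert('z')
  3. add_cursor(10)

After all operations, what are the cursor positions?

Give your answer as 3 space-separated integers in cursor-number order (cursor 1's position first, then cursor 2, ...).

After op 1 (insert('z')): buffer="dgdzrlikyzgq" (len 12), cursors c1@4 c2@10, authorship ...1.....2..
After op 2 (insert('z')): buffer="dgdzzrlikyzzgq" (len 14), cursors c1@5 c2@12, authorship ...11.....22..
After op 3 (add_cursor(10)): buffer="dgdzzrlikyzzgq" (len 14), cursors c1@5 c3@10 c2@12, authorship ...11.....22..

Answer: 5 12 10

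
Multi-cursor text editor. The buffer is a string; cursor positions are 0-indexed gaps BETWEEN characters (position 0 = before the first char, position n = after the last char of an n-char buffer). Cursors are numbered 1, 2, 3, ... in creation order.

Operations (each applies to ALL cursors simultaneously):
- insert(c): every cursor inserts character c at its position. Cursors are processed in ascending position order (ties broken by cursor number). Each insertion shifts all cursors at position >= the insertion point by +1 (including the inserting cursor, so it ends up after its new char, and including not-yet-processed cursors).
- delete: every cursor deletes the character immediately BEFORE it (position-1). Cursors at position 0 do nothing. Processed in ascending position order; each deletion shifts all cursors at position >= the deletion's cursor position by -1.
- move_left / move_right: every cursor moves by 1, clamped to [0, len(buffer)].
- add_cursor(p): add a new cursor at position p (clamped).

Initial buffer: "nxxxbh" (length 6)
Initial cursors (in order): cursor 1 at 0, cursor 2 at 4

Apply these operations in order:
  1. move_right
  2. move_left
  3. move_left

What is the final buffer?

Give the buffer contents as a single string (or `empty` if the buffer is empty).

After op 1 (move_right): buffer="nxxxbh" (len 6), cursors c1@1 c2@5, authorship ......
After op 2 (move_left): buffer="nxxxbh" (len 6), cursors c1@0 c2@4, authorship ......
After op 3 (move_left): buffer="nxxxbh" (len 6), cursors c1@0 c2@3, authorship ......

Answer: nxxxbh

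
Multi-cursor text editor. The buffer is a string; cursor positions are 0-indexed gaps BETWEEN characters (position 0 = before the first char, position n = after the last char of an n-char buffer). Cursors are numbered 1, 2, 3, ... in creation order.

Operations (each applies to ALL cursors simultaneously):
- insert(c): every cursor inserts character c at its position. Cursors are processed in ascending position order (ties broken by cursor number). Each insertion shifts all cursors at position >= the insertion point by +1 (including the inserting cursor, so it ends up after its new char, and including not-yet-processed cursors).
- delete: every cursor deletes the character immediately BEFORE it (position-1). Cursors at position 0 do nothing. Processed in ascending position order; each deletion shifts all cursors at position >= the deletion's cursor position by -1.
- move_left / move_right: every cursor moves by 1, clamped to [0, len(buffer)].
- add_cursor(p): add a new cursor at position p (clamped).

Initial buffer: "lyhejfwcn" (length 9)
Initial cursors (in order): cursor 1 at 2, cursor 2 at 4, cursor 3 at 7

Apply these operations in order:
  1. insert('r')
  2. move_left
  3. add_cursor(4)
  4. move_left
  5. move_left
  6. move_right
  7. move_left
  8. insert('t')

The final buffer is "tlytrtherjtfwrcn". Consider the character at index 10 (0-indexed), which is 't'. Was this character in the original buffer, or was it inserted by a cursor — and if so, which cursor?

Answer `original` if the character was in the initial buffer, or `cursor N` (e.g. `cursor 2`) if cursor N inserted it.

After op 1 (insert('r')): buffer="lyrherjfwrcn" (len 12), cursors c1@3 c2@6 c3@10, authorship ..1..2...3..
After op 2 (move_left): buffer="lyrherjfwrcn" (len 12), cursors c1@2 c2@5 c3@9, authorship ..1..2...3..
After op 3 (add_cursor(4)): buffer="lyrherjfwrcn" (len 12), cursors c1@2 c4@4 c2@5 c3@9, authorship ..1..2...3..
After op 4 (move_left): buffer="lyrherjfwrcn" (len 12), cursors c1@1 c4@3 c2@4 c3@8, authorship ..1..2...3..
After op 5 (move_left): buffer="lyrherjfwrcn" (len 12), cursors c1@0 c4@2 c2@3 c3@7, authorship ..1..2...3..
After op 6 (move_right): buffer="lyrherjfwrcn" (len 12), cursors c1@1 c4@3 c2@4 c3@8, authorship ..1..2...3..
After op 7 (move_left): buffer="lyrherjfwrcn" (len 12), cursors c1@0 c4@2 c2@3 c3@7, authorship ..1..2...3..
After op 8 (insert('t')): buffer="tlytrtherjtfwrcn" (len 16), cursors c1@1 c4@4 c2@6 c3@11, authorship 1..412..2.3..3..
Authorship (.=original, N=cursor N): 1 . . 4 1 2 . . 2 . 3 . . 3 . .
Index 10: author = 3

Answer: cursor 3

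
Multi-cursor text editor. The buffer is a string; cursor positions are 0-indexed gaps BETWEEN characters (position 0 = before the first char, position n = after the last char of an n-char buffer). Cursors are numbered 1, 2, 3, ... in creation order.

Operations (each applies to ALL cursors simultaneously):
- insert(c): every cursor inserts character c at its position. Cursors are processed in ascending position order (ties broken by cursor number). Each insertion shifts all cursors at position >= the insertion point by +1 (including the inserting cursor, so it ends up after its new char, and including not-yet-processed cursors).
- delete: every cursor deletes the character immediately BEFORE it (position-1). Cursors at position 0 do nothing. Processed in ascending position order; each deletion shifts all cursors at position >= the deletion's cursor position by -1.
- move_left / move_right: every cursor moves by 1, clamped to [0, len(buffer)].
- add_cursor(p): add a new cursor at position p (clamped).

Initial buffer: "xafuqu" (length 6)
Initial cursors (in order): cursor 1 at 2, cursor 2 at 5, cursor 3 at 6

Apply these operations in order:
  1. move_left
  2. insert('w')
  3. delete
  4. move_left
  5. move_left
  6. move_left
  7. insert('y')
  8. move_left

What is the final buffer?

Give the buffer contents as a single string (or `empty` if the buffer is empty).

Answer: yxyayfuqu

Derivation:
After op 1 (move_left): buffer="xafuqu" (len 6), cursors c1@1 c2@4 c3@5, authorship ......
After op 2 (insert('w')): buffer="xwafuwqwu" (len 9), cursors c1@2 c2@6 c3@8, authorship .1...2.3.
After op 3 (delete): buffer="xafuqu" (len 6), cursors c1@1 c2@4 c3@5, authorship ......
After op 4 (move_left): buffer="xafuqu" (len 6), cursors c1@0 c2@3 c3@4, authorship ......
After op 5 (move_left): buffer="xafuqu" (len 6), cursors c1@0 c2@2 c3@3, authorship ......
After op 6 (move_left): buffer="xafuqu" (len 6), cursors c1@0 c2@1 c3@2, authorship ......
After op 7 (insert('y')): buffer="yxyayfuqu" (len 9), cursors c1@1 c2@3 c3@5, authorship 1.2.3....
After op 8 (move_left): buffer="yxyayfuqu" (len 9), cursors c1@0 c2@2 c3@4, authorship 1.2.3....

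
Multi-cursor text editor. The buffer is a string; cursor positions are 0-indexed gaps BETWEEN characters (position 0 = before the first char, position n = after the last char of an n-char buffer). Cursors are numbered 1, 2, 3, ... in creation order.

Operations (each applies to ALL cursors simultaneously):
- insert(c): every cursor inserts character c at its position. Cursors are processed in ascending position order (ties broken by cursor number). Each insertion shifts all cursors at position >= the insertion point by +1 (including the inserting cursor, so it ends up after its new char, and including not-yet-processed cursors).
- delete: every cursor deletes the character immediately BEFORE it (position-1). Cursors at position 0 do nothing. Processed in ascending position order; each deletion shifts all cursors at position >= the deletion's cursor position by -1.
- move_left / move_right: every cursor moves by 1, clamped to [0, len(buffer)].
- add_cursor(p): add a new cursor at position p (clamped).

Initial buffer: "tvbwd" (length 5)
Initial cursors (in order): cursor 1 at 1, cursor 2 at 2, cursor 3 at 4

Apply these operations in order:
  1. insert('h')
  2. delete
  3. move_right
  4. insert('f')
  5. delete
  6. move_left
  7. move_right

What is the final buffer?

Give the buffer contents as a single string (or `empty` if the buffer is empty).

After op 1 (insert('h')): buffer="thvhbwhd" (len 8), cursors c1@2 c2@4 c3@7, authorship .1.2..3.
After op 2 (delete): buffer="tvbwd" (len 5), cursors c1@1 c2@2 c3@4, authorship .....
After op 3 (move_right): buffer="tvbwd" (len 5), cursors c1@2 c2@3 c3@5, authorship .....
After op 4 (insert('f')): buffer="tvfbfwdf" (len 8), cursors c1@3 c2@5 c3@8, authorship ..1.2..3
After op 5 (delete): buffer="tvbwd" (len 5), cursors c1@2 c2@3 c3@5, authorship .....
After op 6 (move_left): buffer="tvbwd" (len 5), cursors c1@1 c2@2 c3@4, authorship .....
After op 7 (move_right): buffer="tvbwd" (len 5), cursors c1@2 c2@3 c3@5, authorship .....

Answer: tvbwd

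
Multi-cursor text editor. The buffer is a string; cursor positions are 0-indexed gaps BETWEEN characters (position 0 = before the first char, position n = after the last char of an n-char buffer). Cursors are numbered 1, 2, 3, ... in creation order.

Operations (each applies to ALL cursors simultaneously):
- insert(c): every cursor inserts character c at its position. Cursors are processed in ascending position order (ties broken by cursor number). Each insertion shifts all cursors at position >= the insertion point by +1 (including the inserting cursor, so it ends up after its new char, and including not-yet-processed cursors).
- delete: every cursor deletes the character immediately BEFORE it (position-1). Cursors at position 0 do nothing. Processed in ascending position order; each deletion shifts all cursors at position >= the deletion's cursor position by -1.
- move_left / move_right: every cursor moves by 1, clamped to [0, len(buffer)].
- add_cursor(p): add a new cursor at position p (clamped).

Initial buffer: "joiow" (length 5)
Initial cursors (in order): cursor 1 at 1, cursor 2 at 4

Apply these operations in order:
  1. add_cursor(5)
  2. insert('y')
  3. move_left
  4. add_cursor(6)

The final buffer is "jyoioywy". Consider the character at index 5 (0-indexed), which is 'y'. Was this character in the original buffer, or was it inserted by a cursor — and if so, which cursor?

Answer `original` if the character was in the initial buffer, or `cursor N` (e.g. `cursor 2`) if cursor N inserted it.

After op 1 (add_cursor(5)): buffer="joiow" (len 5), cursors c1@1 c2@4 c3@5, authorship .....
After op 2 (insert('y')): buffer="jyoioywy" (len 8), cursors c1@2 c2@6 c3@8, authorship .1...2.3
After op 3 (move_left): buffer="jyoioywy" (len 8), cursors c1@1 c2@5 c3@7, authorship .1...2.3
After op 4 (add_cursor(6)): buffer="jyoioywy" (len 8), cursors c1@1 c2@5 c4@6 c3@7, authorship .1...2.3
Authorship (.=original, N=cursor N): . 1 . . . 2 . 3
Index 5: author = 2

Answer: cursor 2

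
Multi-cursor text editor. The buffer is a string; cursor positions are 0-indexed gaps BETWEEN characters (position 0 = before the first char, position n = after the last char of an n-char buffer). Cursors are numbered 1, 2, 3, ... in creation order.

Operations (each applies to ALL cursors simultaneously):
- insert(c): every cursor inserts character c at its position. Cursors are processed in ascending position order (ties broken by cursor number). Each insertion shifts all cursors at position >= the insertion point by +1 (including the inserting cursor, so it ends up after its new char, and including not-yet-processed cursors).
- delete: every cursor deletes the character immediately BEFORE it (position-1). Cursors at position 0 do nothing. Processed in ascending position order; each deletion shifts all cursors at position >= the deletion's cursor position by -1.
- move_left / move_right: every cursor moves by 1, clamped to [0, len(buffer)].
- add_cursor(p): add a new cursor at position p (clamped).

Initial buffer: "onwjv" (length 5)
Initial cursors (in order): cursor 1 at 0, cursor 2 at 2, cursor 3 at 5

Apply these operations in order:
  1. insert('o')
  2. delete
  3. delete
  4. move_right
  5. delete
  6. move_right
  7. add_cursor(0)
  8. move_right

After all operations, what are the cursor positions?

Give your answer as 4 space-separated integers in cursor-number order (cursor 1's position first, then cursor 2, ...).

After op 1 (insert('o')): buffer="oonowjvo" (len 8), cursors c1@1 c2@4 c3@8, authorship 1..2...3
After op 2 (delete): buffer="onwjv" (len 5), cursors c1@0 c2@2 c3@5, authorship .....
After op 3 (delete): buffer="owj" (len 3), cursors c1@0 c2@1 c3@3, authorship ...
After op 4 (move_right): buffer="owj" (len 3), cursors c1@1 c2@2 c3@3, authorship ...
After op 5 (delete): buffer="" (len 0), cursors c1@0 c2@0 c3@0, authorship 
After op 6 (move_right): buffer="" (len 0), cursors c1@0 c2@0 c3@0, authorship 
After op 7 (add_cursor(0)): buffer="" (len 0), cursors c1@0 c2@0 c3@0 c4@0, authorship 
After op 8 (move_right): buffer="" (len 0), cursors c1@0 c2@0 c3@0 c4@0, authorship 

Answer: 0 0 0 0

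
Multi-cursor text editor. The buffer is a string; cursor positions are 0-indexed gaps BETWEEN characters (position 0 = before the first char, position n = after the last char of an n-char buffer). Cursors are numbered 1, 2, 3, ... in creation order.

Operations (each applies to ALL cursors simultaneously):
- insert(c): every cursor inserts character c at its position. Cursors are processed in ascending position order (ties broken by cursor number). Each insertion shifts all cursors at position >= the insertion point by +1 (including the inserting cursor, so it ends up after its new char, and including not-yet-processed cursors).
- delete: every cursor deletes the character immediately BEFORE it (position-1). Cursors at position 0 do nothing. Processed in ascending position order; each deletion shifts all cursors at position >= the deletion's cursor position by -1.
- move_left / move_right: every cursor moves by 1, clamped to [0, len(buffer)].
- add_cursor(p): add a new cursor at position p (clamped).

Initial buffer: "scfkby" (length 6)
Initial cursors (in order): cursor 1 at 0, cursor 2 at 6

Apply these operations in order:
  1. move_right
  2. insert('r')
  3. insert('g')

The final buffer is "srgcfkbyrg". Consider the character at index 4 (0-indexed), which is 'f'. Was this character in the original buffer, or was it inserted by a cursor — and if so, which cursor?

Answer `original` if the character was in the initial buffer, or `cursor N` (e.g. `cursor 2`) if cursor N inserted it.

After op 1 (move_right): buffer="scfkby" (len 6), cursors c1@1 c2@6, authorship ......
After op 2 (insert('r')): buffer="srcfkbyr" (len 8), cursors c1@2 c2@8, authorship .1.....2
After op 3 (insert('g')): buffer="srgcfkbyrg" (len 10), cursors c1@3 c2@10, authorship .11.....22
Authorship (.=original, N=cursor N): . 1 1 . . . . . 2 2
Index 4: author = original

Answer: original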